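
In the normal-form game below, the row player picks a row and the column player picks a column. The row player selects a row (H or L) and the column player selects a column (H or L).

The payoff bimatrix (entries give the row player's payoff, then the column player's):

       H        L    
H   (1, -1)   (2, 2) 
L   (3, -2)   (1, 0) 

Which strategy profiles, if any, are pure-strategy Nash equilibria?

(H, H): the row player prefers L (3 > 1); the column player prefers L (2 > -1) — not an equilibrium.
(H, L): the row player gets 2 ≥ 1 from L, and the column player gets 2 ≥ -1 from H — Nash equilibrium.
(L, H): the column player prefers L (0 > -2) — not an equilibrium.
(L, L): the row player prefers H (2 > 1) — not an equilibrium.

(H, L)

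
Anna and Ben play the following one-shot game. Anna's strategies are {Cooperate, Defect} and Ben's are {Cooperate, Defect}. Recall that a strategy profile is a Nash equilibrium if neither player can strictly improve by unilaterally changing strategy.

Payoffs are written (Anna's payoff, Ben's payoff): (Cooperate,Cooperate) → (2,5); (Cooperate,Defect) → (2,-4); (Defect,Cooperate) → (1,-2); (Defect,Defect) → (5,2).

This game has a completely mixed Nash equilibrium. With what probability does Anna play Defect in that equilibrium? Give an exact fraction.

Let r be the probability that Anna plays Cooperate. In a completely mixed equilibrium, Ben must be indifferent between Cooperate and Defect.
Ben's expected payoff from Cooperate is 5r − 2(1−r); from Defect it is −4r + 2(1−r).
Setting these equal: 7r − 2 = −6r + 2, so r = 4/13.
Therefore Anna plays Defect with probability 1 − 4/13 = 9/13.

9/13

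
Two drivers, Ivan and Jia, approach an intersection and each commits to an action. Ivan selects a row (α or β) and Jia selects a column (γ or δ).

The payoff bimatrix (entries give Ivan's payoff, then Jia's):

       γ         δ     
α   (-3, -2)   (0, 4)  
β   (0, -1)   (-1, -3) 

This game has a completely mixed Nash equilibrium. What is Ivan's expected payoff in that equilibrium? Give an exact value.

-3/4

First find q, the probability Jia plays γ, from Ivan's indifference between α and β: −3q = −(1−q), giving q = 1/4.
Since Ivan is indifferent in equilibrium, Ivan's expected payoff equals the payoff from either row against (1/4, 3/4). Using α: −3(1/4) = -3/4.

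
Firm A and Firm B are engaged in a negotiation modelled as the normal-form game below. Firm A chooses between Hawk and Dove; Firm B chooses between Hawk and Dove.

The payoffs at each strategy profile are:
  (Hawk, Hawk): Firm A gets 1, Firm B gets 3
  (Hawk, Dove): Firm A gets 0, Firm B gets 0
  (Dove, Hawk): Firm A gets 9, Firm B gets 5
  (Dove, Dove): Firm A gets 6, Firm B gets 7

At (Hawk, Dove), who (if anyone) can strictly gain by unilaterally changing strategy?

Firm A at (Hawk, Dove) earns 0; deviating to Dove yields 6 — a strict improvement.
Firm B earns 0; deviating to Hawk yields 3 — a strict improvement.
Both Firm A and Firm B have strictly profitable deviations.

Both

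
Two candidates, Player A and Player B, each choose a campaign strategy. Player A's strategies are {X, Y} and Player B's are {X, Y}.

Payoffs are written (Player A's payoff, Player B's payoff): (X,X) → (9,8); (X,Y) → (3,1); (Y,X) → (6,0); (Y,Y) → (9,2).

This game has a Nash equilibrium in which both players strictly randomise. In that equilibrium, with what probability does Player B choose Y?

1/3

Let y be the probability that Player B plays X. In a completely mixed equilibrium, Player A must be indifferent between X and Y.
Player A's expected payoff from X is 9y + 3(1−y); from Y it is 6y + 9(1−y).
Setting these equal: 6y + 3 = −3y + 9, so y = 2/3.
Therefore Player B plays Y with probability 1 − 2/3 = 1/3.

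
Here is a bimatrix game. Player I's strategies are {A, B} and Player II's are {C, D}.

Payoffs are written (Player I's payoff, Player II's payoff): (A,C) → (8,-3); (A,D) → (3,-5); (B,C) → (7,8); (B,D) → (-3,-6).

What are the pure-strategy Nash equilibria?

(A, C): Player I gets 8 ≥ 7 from B, and Player II gets -3 ≥ -5 from D — Nash equilibrium.
(A, D): Player II prefers C (-3 > -5) — not an equilibrium.
(B, C): Player I prefers A (8 > 7) — not an equilibrium.
(B, D): Player I prefers A (3 > -3); Player II prefers C (8 > -6) — not an equilibrium.

(A, C)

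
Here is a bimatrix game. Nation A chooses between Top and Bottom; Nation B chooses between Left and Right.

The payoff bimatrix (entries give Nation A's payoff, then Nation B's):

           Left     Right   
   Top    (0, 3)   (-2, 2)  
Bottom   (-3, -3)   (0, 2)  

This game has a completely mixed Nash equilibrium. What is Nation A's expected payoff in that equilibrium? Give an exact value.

-6/5

First find y, the probability Nation B plays Left, from Nation A's indifference between Top and Bottom: −2(1−y) = −3y, giving y = 2/5.
Since Nation A is indifferent in equilibrium, Nation A's expected payoff equals the payoff from either row against (2/5, 3/5). Using Top: −2(3/5) = -6/5.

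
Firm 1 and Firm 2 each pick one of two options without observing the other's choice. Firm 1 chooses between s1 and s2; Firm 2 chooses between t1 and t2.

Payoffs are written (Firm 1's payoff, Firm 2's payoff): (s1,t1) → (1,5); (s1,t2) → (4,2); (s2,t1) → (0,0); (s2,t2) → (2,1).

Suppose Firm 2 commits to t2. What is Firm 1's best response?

Against t2, Firm 1 earns 4 from s1 and 2 from s2.
So s1 is the best response.

s1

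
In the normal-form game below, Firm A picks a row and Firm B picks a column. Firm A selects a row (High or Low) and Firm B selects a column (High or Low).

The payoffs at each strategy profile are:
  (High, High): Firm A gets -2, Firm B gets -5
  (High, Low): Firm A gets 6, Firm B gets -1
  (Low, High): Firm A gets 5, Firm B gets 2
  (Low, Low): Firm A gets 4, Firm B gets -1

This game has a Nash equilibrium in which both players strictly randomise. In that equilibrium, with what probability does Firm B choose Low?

Let c be the probability that Firm B plays High. In a completely mixed equilibrium, Firm A must be indifferent between High and Low.
Firm A's expected payoff from High is −2c + 6(1−c); from Low it is 5c + 4(1−c).
Setting these equal: −8c + 6 = c + 4, so c = 2/9.
Therefore Firm B plays Low with probability 1 − 2/9 = 7/9.

7/9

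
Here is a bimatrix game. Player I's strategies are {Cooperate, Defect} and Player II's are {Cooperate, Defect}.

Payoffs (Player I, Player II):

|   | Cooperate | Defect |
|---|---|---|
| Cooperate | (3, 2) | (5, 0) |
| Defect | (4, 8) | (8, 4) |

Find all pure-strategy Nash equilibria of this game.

(Defect, Cooperate)

(Cooperate, Cooperate): Player I prefers Defect (4 > 3) — not an equilibrium.
(Cooperate, Defect): Player I prefers Defect (8 > 5); Player II prefers Cooperate (2 > 0) — not an equilibrium.
(Defect, Cooperate): Player I gets 4 ≥ 3 from Cooperate, and Player II gets 8 ≥ 4 from Defect — Nash equilibrium.
(Defect, Defect): Player II prefers Cooperate (8 > 4) — not an equilibrium.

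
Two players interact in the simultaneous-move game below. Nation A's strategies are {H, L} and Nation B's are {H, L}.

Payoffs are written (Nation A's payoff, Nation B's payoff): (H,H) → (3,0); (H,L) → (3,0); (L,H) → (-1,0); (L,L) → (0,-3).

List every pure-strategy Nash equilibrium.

(H, H) and (H, L)

(H, H): Nation A gets 3 ≥ -1 from L, and Nation B gets 0 ≥ 0 from L — Nash equilibrium.
(H, L): Nation A gets 3 ≥ 0 from L, and Nation B gets 0 ≥ 0 from H — Nash equilibrium.
(L, H): Nation A prefers H (3 > -1) — not an equilibrium.
(L, L): Nation A prefers H (3 > 0); Nation B prefers H (0 > -3) — not an equilibrium.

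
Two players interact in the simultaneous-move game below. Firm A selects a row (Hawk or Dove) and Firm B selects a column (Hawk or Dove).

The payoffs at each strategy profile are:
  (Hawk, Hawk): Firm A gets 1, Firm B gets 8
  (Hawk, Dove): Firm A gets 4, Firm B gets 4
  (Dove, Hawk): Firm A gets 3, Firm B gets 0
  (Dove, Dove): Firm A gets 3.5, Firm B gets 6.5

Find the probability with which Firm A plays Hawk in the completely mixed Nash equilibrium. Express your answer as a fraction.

13/21

Let x be the probability that Firm A plays Hawk. In a completely mixed equilibrium, Firm B must be indifferent between Hawk and Dove.
Firm B's expected payoff from Hawk is 8x; from Dove it is 4x + 6.5(1−x).
Setting these equal: 8x = −2.5x + 6.5, so x = 13/21.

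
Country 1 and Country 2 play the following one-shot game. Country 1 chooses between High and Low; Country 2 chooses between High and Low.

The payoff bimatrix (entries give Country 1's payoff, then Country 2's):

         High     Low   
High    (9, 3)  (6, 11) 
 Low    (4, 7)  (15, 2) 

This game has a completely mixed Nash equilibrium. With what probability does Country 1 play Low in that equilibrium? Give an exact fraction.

8/13

Let r be the probability that Country 1 plays High. In a completely mixed equilibrium, Country 2 must be indifferent between High and Low.
Country 2's expected payoff from High is 3r + 7(1−r); from Low it is 11r + 2(1−r).
Setting these equal: −4r + 7 = 9r + 2, so r = 5/13.
Therefore Country 1 plays Low with probability 1 − 5/13 = 8/13.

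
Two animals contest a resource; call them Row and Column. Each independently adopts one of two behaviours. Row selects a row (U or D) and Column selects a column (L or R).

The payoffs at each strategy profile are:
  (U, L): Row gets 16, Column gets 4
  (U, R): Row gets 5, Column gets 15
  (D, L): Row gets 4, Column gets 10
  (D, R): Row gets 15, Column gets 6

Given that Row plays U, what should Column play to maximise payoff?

Against U, Column earns 4 from L and 15 from R.
So R is the best response.

R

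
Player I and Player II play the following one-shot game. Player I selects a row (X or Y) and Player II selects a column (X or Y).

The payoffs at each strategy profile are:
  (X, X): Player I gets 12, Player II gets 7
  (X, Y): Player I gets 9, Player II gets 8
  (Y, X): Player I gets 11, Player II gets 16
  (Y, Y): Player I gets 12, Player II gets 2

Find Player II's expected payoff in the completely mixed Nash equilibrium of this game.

First find p, the probability Player I plays X, from Player II's indifference between X and Y: 7p + 16(1−p) = 8p + 2(1−p), giving p = 14/15.
Since Player II is indifferent in equilibrium, Player II's expected payoff equals the payoff from either column against (14/15, 1/15). Using X: 7(14/15) + 16(1/15) = 38/5.

38/5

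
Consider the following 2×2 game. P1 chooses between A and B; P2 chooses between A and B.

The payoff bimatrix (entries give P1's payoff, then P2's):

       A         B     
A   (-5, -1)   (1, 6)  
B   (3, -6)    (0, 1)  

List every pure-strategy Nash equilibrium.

(A, A): P1 prefers B (3 > -5); P2 prefers B (6 > -1) — not an equilibrium.
(A, B): P1 gets 1 ≥ 0 from B, and P2 gets 6 ≥ -1 from A — Nash equilibrium.
(B, A): P2 prefers B (1 > -6) — not an equilibrium.
(B, B): P1 prefers A (1 > 0) — not an equilibrium.

(A, B)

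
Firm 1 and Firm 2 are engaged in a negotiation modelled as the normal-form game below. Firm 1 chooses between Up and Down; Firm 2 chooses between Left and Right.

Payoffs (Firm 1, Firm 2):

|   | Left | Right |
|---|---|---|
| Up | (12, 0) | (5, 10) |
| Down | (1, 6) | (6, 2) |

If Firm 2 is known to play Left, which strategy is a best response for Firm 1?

Against Left, Firm 1 earns 12 from Up and 1 from Down.
So Up is the best response.

Up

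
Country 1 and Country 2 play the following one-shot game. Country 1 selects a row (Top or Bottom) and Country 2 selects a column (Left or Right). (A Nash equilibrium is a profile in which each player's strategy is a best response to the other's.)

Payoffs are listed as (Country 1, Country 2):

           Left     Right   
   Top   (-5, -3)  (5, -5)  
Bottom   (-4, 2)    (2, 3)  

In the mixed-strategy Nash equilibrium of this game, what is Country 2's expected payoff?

1/3

First find x, the probability Country 1 plays Top, from Country 2's indifference between Left and Right: −3x + 2(1−x) = −5x + 3(1−x), giving x = 1/3.
Since Country 2 is indifferent in equilibrium, Country 2's expected payoff equals the payoff from either column against (1/3, 2/3). Using Left: −3(1/3) + 2(2/3) = 1/3.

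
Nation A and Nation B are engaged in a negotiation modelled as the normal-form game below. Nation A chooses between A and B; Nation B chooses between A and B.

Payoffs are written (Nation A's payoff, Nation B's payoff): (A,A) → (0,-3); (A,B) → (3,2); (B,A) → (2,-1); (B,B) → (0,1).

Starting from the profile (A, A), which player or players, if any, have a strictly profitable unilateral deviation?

Nation A at (A, A) earns 0; deviating to B yields 2 — a strict improvement.
Nation B earns -3; deviating to B yields 2 — a strict improvement.
Both Nation A and Nation B have strictly profitable deviations.

Both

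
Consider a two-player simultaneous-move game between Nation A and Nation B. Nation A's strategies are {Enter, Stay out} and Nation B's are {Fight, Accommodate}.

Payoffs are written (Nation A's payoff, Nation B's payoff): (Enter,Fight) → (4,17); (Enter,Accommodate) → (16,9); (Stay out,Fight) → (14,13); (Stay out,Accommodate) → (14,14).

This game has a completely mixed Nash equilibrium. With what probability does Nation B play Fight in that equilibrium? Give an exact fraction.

1/6

Let c be the probability that Nation B plays Fight. In a completely mixed equilibrium, Nation A must be indifferent between Enter and Stay out.
Nation A's expected payoff from Enter is 4c + 16(1−c); from Stay out it is 14c + 14(1−c).
Setting these equal: −12c + 16 = 14, so c = 1/6.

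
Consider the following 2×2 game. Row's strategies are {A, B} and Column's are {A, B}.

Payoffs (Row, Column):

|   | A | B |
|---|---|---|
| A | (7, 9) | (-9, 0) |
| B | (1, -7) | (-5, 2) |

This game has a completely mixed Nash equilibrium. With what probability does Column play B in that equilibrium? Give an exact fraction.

Let c be the probability that Column plays A. In a completely mixed equilibrium, Row must be indifferent between A and B.
Row's expected payoff from A is 7c − 9(1−c); from B it is c − 5(1−c).
Setting these equal: 16c − 9 = 6c − 5, so c = 2/5.
Therefore Column plays B with probability 1 − 2/5 = 3/5.

3/5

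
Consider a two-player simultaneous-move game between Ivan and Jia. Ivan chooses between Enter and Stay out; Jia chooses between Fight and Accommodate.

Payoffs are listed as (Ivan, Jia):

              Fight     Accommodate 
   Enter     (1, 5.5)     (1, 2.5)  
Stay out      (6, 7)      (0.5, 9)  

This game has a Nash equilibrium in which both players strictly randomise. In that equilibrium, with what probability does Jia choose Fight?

Let q be the probability that Jia plays Fight. In a completely mixed equilibrium, Ivan must be indifferent between Enter and Stay out.
Ivan's expected payoff from Enter is q + (1−q); from Stay out it is 6q + 0.5(1−q).
Setting these equal: 1 = 5.5q + 0.5, so q = 1/11.

1/11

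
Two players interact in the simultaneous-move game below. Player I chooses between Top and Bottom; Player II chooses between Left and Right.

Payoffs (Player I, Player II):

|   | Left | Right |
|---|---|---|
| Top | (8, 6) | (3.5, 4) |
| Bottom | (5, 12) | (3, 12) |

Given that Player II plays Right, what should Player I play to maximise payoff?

Top

Against Right, Player I earns 3.5 from Top and 3 from Bottom.
So Top is the best response.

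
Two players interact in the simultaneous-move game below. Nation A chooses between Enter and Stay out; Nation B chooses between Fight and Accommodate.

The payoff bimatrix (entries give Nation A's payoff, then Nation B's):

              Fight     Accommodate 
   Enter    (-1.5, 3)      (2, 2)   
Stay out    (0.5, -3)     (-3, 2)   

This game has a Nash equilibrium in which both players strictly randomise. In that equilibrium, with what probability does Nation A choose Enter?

5/6

Let p be the probability that Nation A plays Enter. In a completely mixed equilibrium, Nation B must be indifferent between Fight and Accommodate.
Nation B's expected payoff from Fight is 3p − 3(1−p); from Accommodate it is 2p + 2(1−p).
Setting these equal: 6p − 3 = 2, so p = 5/6.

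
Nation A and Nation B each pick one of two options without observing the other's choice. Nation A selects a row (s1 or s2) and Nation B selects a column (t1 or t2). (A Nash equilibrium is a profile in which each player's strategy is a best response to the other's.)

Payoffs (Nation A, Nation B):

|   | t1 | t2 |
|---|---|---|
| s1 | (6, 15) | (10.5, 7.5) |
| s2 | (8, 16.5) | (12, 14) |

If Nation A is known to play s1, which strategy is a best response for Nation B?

t1

Against s1, Nation B earns 15 from t1 and 7.5 from t2.
So t1 is the best response.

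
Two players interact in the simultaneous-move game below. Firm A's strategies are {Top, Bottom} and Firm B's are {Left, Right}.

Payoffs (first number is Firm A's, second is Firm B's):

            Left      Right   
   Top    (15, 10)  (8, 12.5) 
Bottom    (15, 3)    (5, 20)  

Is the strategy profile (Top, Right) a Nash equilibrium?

At (Top, Right), Firm A earns 8; switching to Bottom would give 5, so Firm A has no profitable deviation.
Firm B earns 12.5; switching to Left would give 10, so Firm B has no profitable deviation.
Neither player can gain by a unilateral deviation, so this profile is a Nash equilibrium.

Yes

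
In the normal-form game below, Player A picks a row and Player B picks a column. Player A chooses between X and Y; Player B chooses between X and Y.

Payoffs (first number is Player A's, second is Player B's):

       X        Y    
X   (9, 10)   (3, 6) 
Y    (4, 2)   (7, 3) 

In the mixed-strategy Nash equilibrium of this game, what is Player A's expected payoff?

17/3

First find y, the probability Player B plays X, from Player A's indifference between X and Y: 9y + 3(1−y) = 4y + 7(1−y), giving y = 4/9.
Since Player A is indifferent in equilibrium, Player A's expected payoff equals the payoff from either row against (4/9, 5/9). Using X: 9(4/9) + 3(5/9) = 17/3.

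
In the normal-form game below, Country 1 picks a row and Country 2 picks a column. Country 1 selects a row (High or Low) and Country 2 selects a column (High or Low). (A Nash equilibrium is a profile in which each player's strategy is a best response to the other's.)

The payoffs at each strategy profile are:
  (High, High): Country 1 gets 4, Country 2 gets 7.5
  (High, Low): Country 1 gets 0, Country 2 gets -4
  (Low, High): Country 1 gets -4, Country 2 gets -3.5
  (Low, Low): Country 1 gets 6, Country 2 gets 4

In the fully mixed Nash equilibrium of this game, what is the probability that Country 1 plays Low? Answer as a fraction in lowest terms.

Let x be the probability that Country 1 plays High. In a completely mixed equilibrium, Country 2 must be indifferent between High and Low.
Country 2's expected payoff from High is 7.5x − 3.5(1−x); from Low it is −4x + 4(1−x).
Setting these equal: 11x − 3.5 = −8x + 4, so x = 15/38.
Therefore Country 1 plays Low with probability 1 − 15/38 = 23/38.

23/38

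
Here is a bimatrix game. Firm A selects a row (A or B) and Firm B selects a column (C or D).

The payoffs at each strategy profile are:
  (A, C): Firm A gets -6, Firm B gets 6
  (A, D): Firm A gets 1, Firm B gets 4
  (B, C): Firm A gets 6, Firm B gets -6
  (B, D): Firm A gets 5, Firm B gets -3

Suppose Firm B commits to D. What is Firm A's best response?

B

Against D, Firm A earns 1 from A and 5 from B.
So B is the best response.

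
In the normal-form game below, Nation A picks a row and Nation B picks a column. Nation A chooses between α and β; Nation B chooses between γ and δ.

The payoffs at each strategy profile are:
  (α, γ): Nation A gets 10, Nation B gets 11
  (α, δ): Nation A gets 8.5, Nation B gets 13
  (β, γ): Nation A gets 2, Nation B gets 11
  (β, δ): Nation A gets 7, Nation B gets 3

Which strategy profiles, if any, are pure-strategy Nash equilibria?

(α, δ)

(α, γ): Nation B prefers δ (13 > 11) — not an equilibrium.
(α, δ): Nation A gets 8.5 ≥ 7 from β, and Nation B gets 13 ≥ 11 from γ — Nash equilibrium.
(β, γ): Nation A prefers α (10 > 2) — not an equilibrium.
(β, δ): Nation A prefers α (8.5 > 7); Nation B prefers γ (11 > 3) — not an equilibrium.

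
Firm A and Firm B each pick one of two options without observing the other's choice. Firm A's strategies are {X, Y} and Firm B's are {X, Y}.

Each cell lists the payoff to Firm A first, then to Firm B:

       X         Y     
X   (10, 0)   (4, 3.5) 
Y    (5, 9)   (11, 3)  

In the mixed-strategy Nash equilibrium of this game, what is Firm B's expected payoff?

First find p, the probability Firm A plays X, from Firm B's indifference between X and Y: 9(1−p) = 3.5p + 3(1−p), giving p = 12/19.
Since Firm B is indifferent in equilibrium, Firm B's expected payoff equals the payoff from either column against (12/19, 7/19). Using X: 9(7/19) = 63/19.

63/19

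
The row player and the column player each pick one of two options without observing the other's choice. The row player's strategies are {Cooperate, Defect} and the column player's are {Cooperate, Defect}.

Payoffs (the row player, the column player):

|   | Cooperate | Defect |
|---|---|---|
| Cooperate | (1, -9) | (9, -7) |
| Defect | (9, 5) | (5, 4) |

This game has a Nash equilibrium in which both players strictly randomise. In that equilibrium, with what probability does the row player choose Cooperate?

1/3

Let x be the probability that the row player plays Cooperate. In a completely mixed equilibrium, the column player must be indifferent between Cooperate and Defect.
The column player's expected payoff from Cooperate is −9x + 5(1−x); from Defect it is −7x + 4(1−x).
Setting these equal: −14x + 5 = −11x + 4, so x = 1/3.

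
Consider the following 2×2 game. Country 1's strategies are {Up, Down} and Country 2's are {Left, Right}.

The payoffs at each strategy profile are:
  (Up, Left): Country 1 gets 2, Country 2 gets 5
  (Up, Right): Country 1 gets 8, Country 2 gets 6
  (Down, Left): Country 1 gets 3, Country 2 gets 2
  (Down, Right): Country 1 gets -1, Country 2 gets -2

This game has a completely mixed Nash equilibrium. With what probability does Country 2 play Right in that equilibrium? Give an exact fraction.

1/10

Let c be the probability that Country 2 plays Left. In a completely mixed equilibrium, Country 1 must be indifferent between Up and Down.
Country 1's expected payoff from Up is 2c + 8(1−c); from Down it is 3c − (1−c).
Setting these equal: −6c + 8 = 4c − 1, so c = 9/10.
Therefore Country 2 plays Right with probability 1 − 9/10 = 1/10.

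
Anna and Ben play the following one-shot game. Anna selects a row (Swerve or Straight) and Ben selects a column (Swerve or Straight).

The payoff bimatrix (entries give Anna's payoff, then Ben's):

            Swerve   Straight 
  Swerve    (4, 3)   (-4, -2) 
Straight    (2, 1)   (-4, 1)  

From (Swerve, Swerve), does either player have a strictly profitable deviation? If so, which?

Anna at (Swerve, Swerve) earns 4; deviating to Straight yields 2 — not better.
Ben earns 3; deviating to Straight yields -2 — not better.
Neither player can strictly improve; the profile is a Nash equilibrium.

Neither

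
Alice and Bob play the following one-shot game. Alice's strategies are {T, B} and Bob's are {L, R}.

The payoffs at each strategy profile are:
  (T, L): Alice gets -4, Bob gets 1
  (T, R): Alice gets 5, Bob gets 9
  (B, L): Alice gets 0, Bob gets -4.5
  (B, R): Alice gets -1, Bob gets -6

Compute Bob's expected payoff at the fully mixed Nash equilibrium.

First find p, the probability Alice plays T, from Bob's indifference between L and R: p − 4.5(1−p) = 9p − 6(1−p), giving p = 3/19.
Since Bob is indifferent in equilibrium, Bob's expected payoff equals the payoff from either column against (3/19, 16/19). Using L: (3/19) − 4.5(16/19) = -69/19.

-69/19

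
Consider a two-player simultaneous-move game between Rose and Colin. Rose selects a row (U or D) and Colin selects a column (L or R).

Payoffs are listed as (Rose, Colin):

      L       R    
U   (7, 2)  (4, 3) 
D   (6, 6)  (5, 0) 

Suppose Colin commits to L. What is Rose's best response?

Against L, Rose earns 7 from U and 6 from D.
So U is the best response.

U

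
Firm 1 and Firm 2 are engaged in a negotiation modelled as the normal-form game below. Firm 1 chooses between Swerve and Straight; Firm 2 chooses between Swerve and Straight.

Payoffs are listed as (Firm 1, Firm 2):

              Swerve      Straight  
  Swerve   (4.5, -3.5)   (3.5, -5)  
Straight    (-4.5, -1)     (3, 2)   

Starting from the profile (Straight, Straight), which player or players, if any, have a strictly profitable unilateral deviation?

Firm 1

Firm 1 at (Straight, Straight) earns 3; deviating to Swerve yields 3.5 — a strict improvement.
Firm 2 earns 2; deviating to Swerve yields -1 — not better.
Only Firm 1 has a strictly profitable deviation.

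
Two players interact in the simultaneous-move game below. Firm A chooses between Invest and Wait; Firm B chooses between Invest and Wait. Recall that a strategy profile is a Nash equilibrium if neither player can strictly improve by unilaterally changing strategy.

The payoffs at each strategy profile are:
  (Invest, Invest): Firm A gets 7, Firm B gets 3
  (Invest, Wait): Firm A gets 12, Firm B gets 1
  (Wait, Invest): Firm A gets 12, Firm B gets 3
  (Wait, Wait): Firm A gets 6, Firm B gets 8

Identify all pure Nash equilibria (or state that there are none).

(Invest, Invest): Firm A prefers Wait (12 > 7) — not an equilibrium.
(Invest, Wait): Firm B prefers Invest (3 > 1) — not an equilibrium.
(Wait, Invest): Firm B prefers Wait (8 > 3) — not an equilibrium.
(Wait, Wait): Firm A prefers Invest (12 > 6) — not an equilibrium.

none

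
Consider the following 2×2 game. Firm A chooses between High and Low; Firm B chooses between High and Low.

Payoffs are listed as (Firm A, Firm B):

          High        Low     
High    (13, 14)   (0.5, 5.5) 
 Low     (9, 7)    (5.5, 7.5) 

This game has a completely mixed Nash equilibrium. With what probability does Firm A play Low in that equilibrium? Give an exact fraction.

17/18

Let r be the probability that Firm A plays High. In a completely mixed equilibrium, Firm B must be indifferent between High and Low.
Firm B's expected payoff from High is 14r + 7(1−r); from Low it is 5.5r + 7.5(1−r).
Setting these equal: 7r + 7 = −2r + 7.5, so r = 1/18.
Therefore Firm A plays Low with probability 1 − 1/18 = 17/18.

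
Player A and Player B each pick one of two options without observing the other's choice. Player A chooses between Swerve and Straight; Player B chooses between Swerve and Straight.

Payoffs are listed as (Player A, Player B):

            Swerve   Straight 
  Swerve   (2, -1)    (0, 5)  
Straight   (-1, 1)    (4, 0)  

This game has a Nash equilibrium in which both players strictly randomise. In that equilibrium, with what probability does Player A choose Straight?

Let r be the probability that Player A plays Swerve. In a completely mixed equilibrium, Player B must be indifferent between Swerve and Straight.
Player B's expected payoff from Swerve is −r + (1−r); from Straight it is 5r.
Setting these equal: −2r + 1 = 5r, so r = 1/7.
Therefore Player A plays Straight with probability 1 − 1/7 = 6/7.

6/7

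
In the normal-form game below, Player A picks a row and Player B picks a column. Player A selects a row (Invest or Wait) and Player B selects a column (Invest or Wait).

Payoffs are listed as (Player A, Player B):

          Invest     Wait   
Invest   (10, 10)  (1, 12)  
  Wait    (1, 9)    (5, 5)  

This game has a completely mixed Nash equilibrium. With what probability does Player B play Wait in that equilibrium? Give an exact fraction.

Let c be the probability that Player B plays Invest. In a completely mixed equilibrium, Player A must be indifferent between Invest and Wait.
Player A's expected payoff from Invest is 10c + (1−c); from Wait it is c + 5(1−c).
Setting these equal: 9c + 1 = −4c + 5, so c = 4/13.
Therefore Player B plays Wait with probability 1 − 4/13 = 9/13.

9/13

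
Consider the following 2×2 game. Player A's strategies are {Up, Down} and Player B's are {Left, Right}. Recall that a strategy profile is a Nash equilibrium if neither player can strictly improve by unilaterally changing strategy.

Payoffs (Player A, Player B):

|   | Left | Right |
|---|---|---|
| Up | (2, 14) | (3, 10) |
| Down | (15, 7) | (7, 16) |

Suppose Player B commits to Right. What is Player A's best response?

Against Right, Player A earns 3 from Up and 7 from Down.
So Down is the best response.

Down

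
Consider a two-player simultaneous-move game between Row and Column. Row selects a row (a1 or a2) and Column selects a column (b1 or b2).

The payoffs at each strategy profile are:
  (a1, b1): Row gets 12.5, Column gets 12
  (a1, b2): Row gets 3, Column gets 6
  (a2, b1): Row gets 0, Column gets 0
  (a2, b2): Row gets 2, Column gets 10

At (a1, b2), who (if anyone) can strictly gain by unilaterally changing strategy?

Column

Row at (a1, b2) earns 3; deviating to a2 yields 2 — not better.
Column earns 6; deviating to b1 yields 12 — a strict improvement.
Only Column has a strictly profitable deviation.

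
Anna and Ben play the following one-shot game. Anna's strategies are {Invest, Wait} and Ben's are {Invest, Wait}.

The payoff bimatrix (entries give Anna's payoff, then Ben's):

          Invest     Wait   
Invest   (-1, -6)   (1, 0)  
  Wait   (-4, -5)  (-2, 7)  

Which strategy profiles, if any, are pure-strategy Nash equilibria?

(Invest, Wait)

(Invest, Invest): Ben prefers Wait (0 > -6) — not an equilibrium.
(Invest, Wait): Anna gets 1 ≥ -2 from Wait, and Ben gets 0 ≥ -6 from Invest — Nash equilibrium.
(Wait, Invest): Anna prefers Invest (-1 > -4); Ben prefers Wait (7 > -5) — not an equilibrium.
(Wait, Wait): Anna prefers Invest (1 > -2) — not an equilibrium.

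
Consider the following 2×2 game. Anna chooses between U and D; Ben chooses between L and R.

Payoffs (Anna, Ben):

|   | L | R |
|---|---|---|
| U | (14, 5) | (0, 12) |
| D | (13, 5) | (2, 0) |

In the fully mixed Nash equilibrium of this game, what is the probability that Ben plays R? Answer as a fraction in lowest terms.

1/3

Let y be the probability that Ben plays L. In a completely mixed equilibrium, Anna must be indifferent between U and D.
Anna's expected payoff from U is 14y; from D it is 13y + 2(1−y).
Setting these equal: 14y = 11y + 2, so y = 2/3.
Therefore Ben plays R with probability 1 − 2/3 = 1/3.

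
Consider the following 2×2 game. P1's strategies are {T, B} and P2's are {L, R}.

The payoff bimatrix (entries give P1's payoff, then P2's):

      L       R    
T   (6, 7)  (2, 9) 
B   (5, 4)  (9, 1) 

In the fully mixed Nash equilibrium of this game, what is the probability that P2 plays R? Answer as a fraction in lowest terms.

Let y be the probability that P2 plays L. In a completely mixed equilibrium, P1 must be indifferent between T and B.
P1's expected payoff from T is 6y + 2(1−y); from B it is 5y + 9(1−y).
Setting these equal: 4y + 2 = −4y + 9, so y = 7/8.
Therefore P2 plays R with probability 1 − 7/8 = 1/8.

1/8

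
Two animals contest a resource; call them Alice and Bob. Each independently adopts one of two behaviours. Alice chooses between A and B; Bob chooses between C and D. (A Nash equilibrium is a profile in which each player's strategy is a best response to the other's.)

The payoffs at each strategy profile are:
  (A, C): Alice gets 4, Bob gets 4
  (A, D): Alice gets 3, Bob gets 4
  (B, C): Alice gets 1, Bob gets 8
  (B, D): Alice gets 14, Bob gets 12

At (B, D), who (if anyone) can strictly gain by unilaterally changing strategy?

Alice at (B, D) earns 14; deviating to A yields 3 — not better.
Bob earns 12; deviating to C yields 8 — not better.
Neither player can strictly improve; the profile is a Nash equilibrium.

Neither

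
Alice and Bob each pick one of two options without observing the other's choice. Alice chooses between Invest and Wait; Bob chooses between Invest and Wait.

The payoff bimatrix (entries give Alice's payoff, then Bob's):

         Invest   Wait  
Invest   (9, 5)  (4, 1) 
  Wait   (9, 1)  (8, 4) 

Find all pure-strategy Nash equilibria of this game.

(Invest, Invest) and (Wait, Wait)

(Invest, Invest): Alice gets 9 ≥ 9 from Wait, and Bob gets 5 ≥ 1 from Wait — Nash equilibrium.
(Invest, Wait): Alice prefers Wait (8 > 4); Bob prefers Invest (5 > 1) — not an equilibrium.
(Wait, Invest): Bob prefers Wait (4 > 1) — not an equilibrium.
(Wait, Wait): Alice gets 8 ≥ 4 from Invest, and Bob gets 4 ≥ 1 from Invest — Nash equilibrium.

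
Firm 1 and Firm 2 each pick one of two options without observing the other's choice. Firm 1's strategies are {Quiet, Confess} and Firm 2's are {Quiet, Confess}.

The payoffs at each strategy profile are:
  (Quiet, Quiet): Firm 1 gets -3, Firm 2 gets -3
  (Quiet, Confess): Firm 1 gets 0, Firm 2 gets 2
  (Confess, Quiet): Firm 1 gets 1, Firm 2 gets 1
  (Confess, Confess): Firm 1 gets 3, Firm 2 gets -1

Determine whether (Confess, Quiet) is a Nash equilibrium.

Yes

At (Confess, Quiet), Firm 1 earns 1; switching to Quiet would give -3, so Firm 1 has no profitable deviation.
Firm 2 earns 1; switching to Confess would give -1, so Firm 2 has no profitable deviation.
Neither player can gain by a unilateral deviation, so this profile is a Nash equilibrium.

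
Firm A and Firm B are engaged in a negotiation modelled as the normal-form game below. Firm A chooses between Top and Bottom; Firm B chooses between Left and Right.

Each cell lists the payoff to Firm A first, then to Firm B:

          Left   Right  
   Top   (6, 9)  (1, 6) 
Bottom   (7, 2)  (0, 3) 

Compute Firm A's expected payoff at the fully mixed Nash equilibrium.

7/2

First find q, the probability Firm B plays Left, from Firm A's indifference between Top and Bottom: 6q + (1−q) = 7q, giving q = 1/2.
Since Firm A is indifferent in equilibrium, Firm A's expected payoff equals the payoff from either row against (1/2, 1/2). Using Top: 6(1/2) + (1/2) = 7/2.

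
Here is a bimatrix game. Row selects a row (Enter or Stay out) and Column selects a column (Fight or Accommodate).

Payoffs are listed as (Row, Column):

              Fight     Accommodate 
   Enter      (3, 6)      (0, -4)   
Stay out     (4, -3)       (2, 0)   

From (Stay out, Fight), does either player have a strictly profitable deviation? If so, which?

Column

Row at (Stay out, Fight) earns 4; deviating to Enter yields 3 — not better.
Column earns -3; deviating to Accommodate yields 0 — a strict improvement.
Only Column has a strictly profitable deviation.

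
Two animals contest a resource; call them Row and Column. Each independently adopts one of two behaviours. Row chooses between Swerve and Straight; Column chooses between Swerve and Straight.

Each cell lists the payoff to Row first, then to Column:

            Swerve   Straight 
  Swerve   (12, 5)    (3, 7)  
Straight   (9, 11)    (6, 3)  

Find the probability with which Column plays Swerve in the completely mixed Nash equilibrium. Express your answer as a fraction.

Let y be the probability that Column plays Swerve. In a completely mixed equilibrium, Row must be indifferent between Swerve and Straight.
Row's expected payoff from Swerve is 12y + 3(1−y); from Straight it is 9y + 6(1−y).
Setting these equal: 9y + 3 = 3y + 6, so y = 1/2.

1/2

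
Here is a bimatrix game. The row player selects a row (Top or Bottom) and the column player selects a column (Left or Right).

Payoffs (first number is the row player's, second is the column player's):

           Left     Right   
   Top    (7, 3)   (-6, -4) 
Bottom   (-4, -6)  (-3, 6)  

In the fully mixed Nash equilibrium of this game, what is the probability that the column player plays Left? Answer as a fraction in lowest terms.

Let y be the probability that the column player plays Left. In a completely mixed equilibrium, the row player must be indifferent between Top and Bottom.
The row player's expected payoff from Top is 7y − 6(1−y); from Bottom it is −4y − 3(1−y).
Setting these equal: 13y − 6 = −y − 3, so y = 3/14.

3/14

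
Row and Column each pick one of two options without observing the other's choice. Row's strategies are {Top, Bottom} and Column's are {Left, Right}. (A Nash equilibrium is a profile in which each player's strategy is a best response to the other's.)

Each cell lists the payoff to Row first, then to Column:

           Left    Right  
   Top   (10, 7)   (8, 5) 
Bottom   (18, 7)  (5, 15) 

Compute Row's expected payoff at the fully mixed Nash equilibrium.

94/11

First find q, the probability Column plays Left, from Row's indifference between Top and Bottom: 10q + 8(1−q) = 18q + 5(1−q), giving q = 3/11.
Since Row is indifferent in equilibrium, Row's expected payoff equals the payoff from either row against (3/11, 8/11). Using Top: 10(3/11) + 8(8/11) = 94/11.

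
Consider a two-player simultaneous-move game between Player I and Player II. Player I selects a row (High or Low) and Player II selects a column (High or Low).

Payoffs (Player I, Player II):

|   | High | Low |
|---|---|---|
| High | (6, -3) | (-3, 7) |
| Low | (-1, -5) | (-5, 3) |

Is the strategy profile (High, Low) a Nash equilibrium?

Yes

At (High, Low), Player I earns -3; switching to Low would give -5, so Player I has no profitable deviation.
Player II earns 7; switching to High would give -3, so Player II has no profitable deviation.
Neither player can gain by a unilateral deviation, so this profile is a Nash equilibrium.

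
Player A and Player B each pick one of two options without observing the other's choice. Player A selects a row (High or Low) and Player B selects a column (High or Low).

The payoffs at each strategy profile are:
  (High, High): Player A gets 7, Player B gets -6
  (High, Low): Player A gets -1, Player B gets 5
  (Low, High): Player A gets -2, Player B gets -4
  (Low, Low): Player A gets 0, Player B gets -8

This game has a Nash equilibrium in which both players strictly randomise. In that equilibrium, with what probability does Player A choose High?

4/15

Let x be the probability that Player A plays High. In a completely mixed equilibrium, Player B must be indifferent between High and Low.
Player B's expected payoff from High is −6x − 4(1−x); from Low it is 5x − 8(1−x).
Setting these equal: −2x − 4 = 13x − 8, so x = 4/15.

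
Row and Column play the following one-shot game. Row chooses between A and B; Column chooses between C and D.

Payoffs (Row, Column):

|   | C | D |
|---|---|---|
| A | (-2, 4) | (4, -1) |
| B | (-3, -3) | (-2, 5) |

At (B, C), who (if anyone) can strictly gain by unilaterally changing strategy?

Row at (B, C) earns -3; deviating to A yields -2 — a strict improvement.
Column earns -3; deviating to D yields 5 — a strict improvement.
Both Row and Column have strictly profitable deviations.

Both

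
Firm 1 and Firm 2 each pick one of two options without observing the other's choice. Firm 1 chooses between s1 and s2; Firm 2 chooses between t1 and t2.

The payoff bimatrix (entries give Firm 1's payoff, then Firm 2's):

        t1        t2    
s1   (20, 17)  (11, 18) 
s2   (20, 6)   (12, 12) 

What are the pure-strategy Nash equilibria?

(s1, t1): Firm 2 prefers t2 (18 > 17) — not an equilibrium.
(s1, t2): Firm 1 prefers s2 (12 > 11) — not an equilibrium.
(s2, t1): Firm 2 prefers t2 (12 > 6) — not an equilibrium.
(s2, t2): Firm 1 gets 12 ≥ 11 from s1, and Firm 2 gets 12 ≥ 6 from t1 — Nash equilibrium.

(s2, t2)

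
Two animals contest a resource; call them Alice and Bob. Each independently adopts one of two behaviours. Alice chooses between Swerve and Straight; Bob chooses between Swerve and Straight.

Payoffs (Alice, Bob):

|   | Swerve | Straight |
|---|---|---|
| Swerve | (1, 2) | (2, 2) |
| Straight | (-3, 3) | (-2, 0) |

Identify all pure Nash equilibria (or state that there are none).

(Swerve, Swerve): Alice gets 1 ≥ -3 from Straight, and Bob gets 2 ≥ 2 from Straight — Nash equilibrium.
(Swerve, Straight): Alice gets 2 ≥ -2 from Straight, and Bob gets 2 ≥ 2 from Swerve — Nash equilibrium.
(Straight, Swerve): Alice prefers Swerve (1 > -3) — not an equilibrium.
(Straight, Straight): Alice prefers Swerve (2 > -2); Bob prefers Swerve (3 > 0) — not an equilibrium.

(Swerve, Swerve) and (Swerve, Straight)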